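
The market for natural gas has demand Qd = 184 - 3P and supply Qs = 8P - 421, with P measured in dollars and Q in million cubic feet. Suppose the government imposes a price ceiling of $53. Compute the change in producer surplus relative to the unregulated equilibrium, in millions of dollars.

Setting quantity demanded equal to quantity supplied, 184 - 3P = 8P - 421, gives P* = 55 and Q* = 19.
Since 53 < 55, the ceiling is binding.
At P = 53: Qd = 184 - 3·53 = 25 and Qs = 8·53 - 421 = 3.
Producer surplus without the control is ½ · (55 - 52.625) · 19 = 22.5625.
With the ceiling, producers sell 3 units at 53, so PS = ½ · (53 - 52.625) · 3 = 0.5625.
Change in producer surplus = 0.5625 - 22.5625 = -22.

-22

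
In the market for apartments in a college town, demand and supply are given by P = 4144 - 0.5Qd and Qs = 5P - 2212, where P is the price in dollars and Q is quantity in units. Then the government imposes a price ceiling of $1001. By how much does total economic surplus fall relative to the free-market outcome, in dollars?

2178758.75

Rearranging demand gives Qd = 8288 - 2P. Without the control the market clears where 8288 - 2P = 5P - 2212, i.e. P* = 1500 and Q* = 5288.
Since 1001 < 1500, the ceiling is binding.
At P = 1001: Qd = 8288 - 2·1001 = 6286 and Qs = 5·1001 - 2212 = 2793.
Quantity traded falls to 2793. At Q = 2793 the demand price is (8288 - 2793)/2 = 2747.5 and the supply price is (2212 + 2793)/5 = 1001.
Deadweight loss = ½ · (2747.5 - 1001) · (5288 - 2793) = ½ · 1746.5 · 2495 = 2178758.75.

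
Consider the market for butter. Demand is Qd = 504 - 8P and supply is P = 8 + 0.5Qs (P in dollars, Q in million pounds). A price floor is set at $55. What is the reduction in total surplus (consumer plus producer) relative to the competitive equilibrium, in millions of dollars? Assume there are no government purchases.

180

Rearranging supply gives Qs = 2P - 16. In a free market, 504 - 8P = 2P - 16 gives the equilibrium P* = 52, Q* = 88.
Because the floor (55) lies above the market-clearing price, it is binding.
At P = 55: Qd = 504 - 8·55 = 64 and Qs = 2·55 - 16 = 94.
Quantity traded falls to 64. At Q = 64 the demand price is (504 - 64)/8 = 55 and the supply price is (16 + 64)/2 = 40.
Deadweight loss = ½ · (55 - 40) · (88 - 64) = ½ · 15 · 24 = 180.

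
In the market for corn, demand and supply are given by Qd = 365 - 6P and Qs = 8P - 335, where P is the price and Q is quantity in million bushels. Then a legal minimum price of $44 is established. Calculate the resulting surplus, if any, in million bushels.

In a free market, 365 - 6P = 8P - 335 gives the equilibrium P* = 50, Q* = 65.
Since 44 is below P* = 50, the floor does not bind and the free-market outcome prevails.
Since the control does not bind, there is no surplus.

0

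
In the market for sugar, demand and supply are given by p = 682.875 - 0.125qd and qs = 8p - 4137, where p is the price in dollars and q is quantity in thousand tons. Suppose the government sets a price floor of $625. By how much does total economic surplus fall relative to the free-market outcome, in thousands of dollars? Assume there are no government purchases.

Rearranging demand gives qd = 5463 - 8p. In a free market, 5463 - 8p = 8p - 4137 gives the equilibrium p* = 600, q* = 663.
The floor of 625 is above the equilibrium price 600, so it binds.
At p = 625: qd = 5463 - 8·625 = 463 and qs = 8·625 - 4137 = 863.
Quantity traded falls to 463. At q = 463 the demand price is (5463 - 463)/8 = 625 and the supply price is (4137 + 463)/8 = 575.
Deadweight loss = ½ · (625 - 575) · (663 - 463) = ½ · 50 · 200 = 5000.

5000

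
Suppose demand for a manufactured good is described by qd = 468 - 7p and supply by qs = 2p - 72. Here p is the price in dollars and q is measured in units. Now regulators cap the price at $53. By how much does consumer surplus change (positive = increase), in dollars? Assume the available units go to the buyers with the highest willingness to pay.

224

In a free market, 468 - 7p = 2p - 72 gives the equilibrium p* = 60, q* = 48.
Because the ceiling (53) lies below the market-clearing price, it is binding.
At p = 53: qd = 468 - 7·53 = 97 and qs = 2·53 - 72 = 34.
Consumer surplus without the control is ½ · (468/7 - 60) · 48 = 1152/7.
With the ceiling, 34 units are sold at 53 (assume they go to the highest-value buyers). The demand price at q = 34 is 62, so CS = ½ · [(468/7 - 53) + (62 - 53)] · 34 = 2720/7.
Change in consumer surplus = 2720/7 - 1152/7 = 224.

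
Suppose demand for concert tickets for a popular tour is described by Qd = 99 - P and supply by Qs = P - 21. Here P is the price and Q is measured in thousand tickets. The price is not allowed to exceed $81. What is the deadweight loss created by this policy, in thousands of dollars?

Without the control the market clears where 99 - P = P - 21, i.e. P* = 60 and Q* = 39.
The ceiling of 81 is above the equilibrium price 60, so it is not binding; the market clears at P* = 60, Q* = 39.
Since the control does not bind, no trades are prevented and deadweight loss is zero.

0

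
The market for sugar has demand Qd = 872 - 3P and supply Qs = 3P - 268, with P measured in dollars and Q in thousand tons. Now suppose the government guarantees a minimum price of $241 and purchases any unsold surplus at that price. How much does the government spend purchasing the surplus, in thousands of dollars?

Setting quantity demanded equal to quantity supplied, 872 - 3P = 3P - 268, gives P* = 190 and Q* = 302.
Since 241 > 190, the floor is binding.
At P = 241: Qd = 872 - 3·241 = 149 and Qs = 3·241 - 268 = 455.
Surplus = Qs - Qd = 306.
Government expenditure = surplus × support price = 306 × 241 = 73746.

73746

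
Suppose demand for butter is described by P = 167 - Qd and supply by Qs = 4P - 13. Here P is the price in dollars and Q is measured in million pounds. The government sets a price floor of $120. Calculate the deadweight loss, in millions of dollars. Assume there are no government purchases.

Rearranging demand gives Qd = 167 - P. Equilibrium: 167 - P = 4P - 13, so 180 = 5P and P* = 36, Q* = 131.
Since 120 > 36, the floor is binding.
At P = 120: Qd = 167 - 120 = 47 and Qs = 4·120 - 13 = 467.
Quantity traded falls to 47. At Q = 47 the demand price is 167 - 47 = 120 and the supply price is (13 + 47)/4 = 15.
Deadweight loss = ½ · (120 - 15) · (131 - 47) = ½ · 105 · 84 = 4410.

4410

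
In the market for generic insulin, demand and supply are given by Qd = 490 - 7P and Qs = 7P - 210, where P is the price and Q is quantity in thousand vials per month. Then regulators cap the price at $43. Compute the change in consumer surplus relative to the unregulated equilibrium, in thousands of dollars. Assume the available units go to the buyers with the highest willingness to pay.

In a free market, 490 - 7P = 7P - 210 gives the equilibrium P* = 50, Q* = 140.
The ceiling of 43 is below the equilibrium price 50, so it binds.
At P = 43: Qd = 490 - 7·43 = 189 and Qs = 7·43 - 210 = 91.
Consumer surplus without the control is ½ · (70 - 50) · 140 = 1400.
With the ceiling, 91 units are sold at 43 (assume they go to the highest-value buyers). The demand price at Q = 91 is 57, so CS = ½ · [(70 - 43) + (57 - 43)] · 91 = 1865.5.
Change in consumer surplus = 1865.5 - 1400 = 465.5.

465.5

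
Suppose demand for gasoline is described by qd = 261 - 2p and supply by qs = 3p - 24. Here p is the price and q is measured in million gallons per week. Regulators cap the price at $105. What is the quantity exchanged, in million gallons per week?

Setting quantity demanded equal to quantity supplied, 261 - 2p = 3p - 24, gives p* = 57 and q* = 147.
Since 105 is above p* = 57, the ceiling does not bind and the free-market outcome prevails.

147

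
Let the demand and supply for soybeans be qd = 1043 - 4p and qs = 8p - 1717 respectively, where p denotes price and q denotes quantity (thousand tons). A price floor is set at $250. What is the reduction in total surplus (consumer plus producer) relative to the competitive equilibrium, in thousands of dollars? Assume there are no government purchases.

Equilibrium: 1043 - 4p = 8p - 1717, so 2760 = 12p and p* = 230, q* = 123.
Because the floor (250) lies above the market-clearing price, it is binding.
At p = 250: qd = 1043 - 4·250 = 43 and qs = 8·250 - 1717 = 283.
Quantity traded falls to 43. At q = 43 the demand price is (1043 - 43)/4 = 250 and the supply price is (1717 + 43)/8 = 220.
Deadweight loss = ½ · (250 - 220) · (123 - 43) = ½ · 30 · 80 = 1200.

1200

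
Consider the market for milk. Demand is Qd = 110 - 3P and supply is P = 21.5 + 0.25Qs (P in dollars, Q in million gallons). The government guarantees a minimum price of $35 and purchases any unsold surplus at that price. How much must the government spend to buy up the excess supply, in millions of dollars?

Rearranging supply gives Qs = 4P - 86. Without the control the market clears where 110 - 3P = 4P - 86, i.e. P* = 28 and Q* = 26.
Since 35 > 28, the floor is binding.
At P = 35: Qd = 110 - 3·35 = 5 and Qs = 4·35 - 86 = 54.
Surplus = Qs - Qd = 49.
Government expenditure = surplus × support price = 49 × 35 = 1715.

1715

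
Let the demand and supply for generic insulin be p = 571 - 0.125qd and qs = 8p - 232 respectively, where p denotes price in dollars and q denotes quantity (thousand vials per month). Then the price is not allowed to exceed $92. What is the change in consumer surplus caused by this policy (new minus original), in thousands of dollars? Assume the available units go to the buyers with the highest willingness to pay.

-68224

Rearranging demand gives qd = 4568 - 8p. Setting quantity demanded equal to quantity supplied, 4568 - 8p = 8p - 232, gives p* = 300 and q* = 2168.
Since 92 < 300, the ceiling is binding.
At p = 92: qd = 4568 - 8·92 = 3832 and qs = 8·92 - 232 = 504.
Consumer surplus without the control is ½ · (571 - 300) · 2168 = 293764.
With the ceiling, 504 units are sold at 92 (assume they go to the highest-value buyers). The demand price at q = 504 is 508, so CS = ½ · [(571 - 92) + (508 - 92)] · 504 = 225540.
Change in consumer surplus = 225540 - 293764 = -68224.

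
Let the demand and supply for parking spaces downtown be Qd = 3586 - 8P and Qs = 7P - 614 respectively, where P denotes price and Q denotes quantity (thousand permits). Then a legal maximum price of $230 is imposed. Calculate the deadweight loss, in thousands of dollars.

16406.25

In a free market, 3586 - 8P = 7P - 614 gives the equilibrium P* = 280, Q* = 1346.
Because the ceiling (230) lies below the market-clearing price, it is binding.
At P = 230: Qd = 3586 - 8·230 = 1746 and Qs = 7·230 - 614 = 996.
Quantity traded falls to 996. At Q = 996 the demand price is (3586 - 996)/8 = 323.75 and the supply price is (614 + 996)/7 = 230.
Deadweight loss = ½ · (323.75 - 230) · (1346 - 996) = ½ · 93.75 · 350 = 16406.25.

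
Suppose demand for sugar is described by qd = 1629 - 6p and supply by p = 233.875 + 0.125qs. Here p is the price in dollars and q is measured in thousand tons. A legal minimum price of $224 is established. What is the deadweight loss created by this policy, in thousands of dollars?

Rearranging supply gives qs = 8p - 1871. Equilibrium: 1629 - 6p = 8p - 1871, so 3500 = 14p and p* = 250, q* = 129.
The floor of 224 is below the equilibrium price 250, so it is not binding; the market clears at p* = 250, q* = 129.
Since the control does not bind, no trades are prevented and deadweight loss is zero.

0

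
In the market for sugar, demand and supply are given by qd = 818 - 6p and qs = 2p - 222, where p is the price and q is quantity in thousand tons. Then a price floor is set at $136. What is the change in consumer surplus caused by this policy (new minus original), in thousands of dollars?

Without the control the market clears where 818 - 6p = 2p - 222, i.e. p* = 130 and q* = 38.
Since 136 > 130, the floor is binding.
At p = 136: qd = 818 - 6·136 = 2 and qs = 2·136 - 222 = 50.
Consumer surplus without the control is ½ · (409/3 - 130) · 38 = 361/3.
With the floor, consumers buy 2 units at 136, so CS = ½ · (409/3 - 136) · 2 = 1/3.
Change in consumer surplus = 1/3 - 361/3 = -120.

-120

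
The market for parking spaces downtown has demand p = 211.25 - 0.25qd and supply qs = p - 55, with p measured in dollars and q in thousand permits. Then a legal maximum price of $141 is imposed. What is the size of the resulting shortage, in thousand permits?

Rearranging demand gives qd = 845 - 4p. Without the control the market clears where 845 - 4p = p - 55, i.e. p* = 180 and q* = 125.
Because the ceiling (141) lies below the market-clearing price, it is binding.
At p = 141: qd = 845 - 4·141 = 281 and qs = 141 - 55 = 86.
Shortage = qd - qs = 281 - 86 = 195.

195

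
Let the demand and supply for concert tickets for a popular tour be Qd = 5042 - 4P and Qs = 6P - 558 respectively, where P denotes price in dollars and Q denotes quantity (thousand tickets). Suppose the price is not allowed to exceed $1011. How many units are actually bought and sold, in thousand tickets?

2802

In a free market, 5042 - 4P = 6P - 558 gives the equilibrium P* = 560, Q* = 2802.
Since 1011 is above P* = 560, the ceiling does not bind and the free-market outcome prevails.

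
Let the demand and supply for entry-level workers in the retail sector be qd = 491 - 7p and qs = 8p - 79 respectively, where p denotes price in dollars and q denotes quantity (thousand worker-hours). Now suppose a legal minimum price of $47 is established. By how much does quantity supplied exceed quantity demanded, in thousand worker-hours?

In a free market, 491 - 7p = 8p - 79 gives the equilibrium p* = 38, q* = 225.
Because the floor (47) lies above the market-clearing price, it is binding.
At p = 47: qd = 491 - 7·47 = 162 and qs = 8·47 - 79 = 297.
Surplus = qs - qd = 297 - 162 = 135.

135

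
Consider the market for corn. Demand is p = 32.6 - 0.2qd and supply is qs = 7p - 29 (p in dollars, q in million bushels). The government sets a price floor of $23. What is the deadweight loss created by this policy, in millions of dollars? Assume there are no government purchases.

210

Rearranging demand gives qd = 163 - 5p. Setting quantity demanded equal to quantity supplied, 163 - 5p = 7p - 29, gives p* = 16 and q* = 83.
The floor of 23 is above the equilibrium price 16, so it binds.
At p = 23: qd = 163 - 5·23 = 48 and qs = 7·23 - 29 = 132.
Quantity traded falls to 48. At q = 48 the demand price is (163 - 48)/5 = 23 and the supply price is (29 + 48)/7 = 11.
Deadweight loss = ½ · (23 - 11) · (83 - 48) = ½ · 12 · 35 = 210.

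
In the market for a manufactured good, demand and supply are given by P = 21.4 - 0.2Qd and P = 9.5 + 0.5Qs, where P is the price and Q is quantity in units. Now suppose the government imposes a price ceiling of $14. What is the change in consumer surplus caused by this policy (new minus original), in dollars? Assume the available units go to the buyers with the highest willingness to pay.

Rearranging demand gives Qd = 107 - 5P; rearranging supply gives Qs = 2P - 19. Without the control the market clears where 107 - 5P = 2P - 19, i.e. P* = 18 and Q* = 17.
Since 14 < 18, the ceiling is binding.
At P = 14: Qd = 107 - 5·14 = 37 and Qs = 2·14 - 19 = 9.
Consumer surplus without the control is ½ · (21.4 - 18) · 17 = 28.9.
With the ceiling, 9 units are sold at 14 (assume they go to the highest-value buyers). The demand price at Q = 9 is 19.6, so CS = ½ · [(21.4 - 14) + (19.6 - 14)] · 9 = 58.5.
Change in consumer surplus = 58.5 - 28.9 = 29.6.

29.6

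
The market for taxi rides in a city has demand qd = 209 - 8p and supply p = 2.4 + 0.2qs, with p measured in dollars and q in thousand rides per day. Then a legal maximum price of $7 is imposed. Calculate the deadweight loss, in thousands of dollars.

Rearranging supply gives qs = 5p - 12. Equilibrium: 209 - 8p = 5p - 12, so 221 = 13p and p* = 17, q* = 73.
The ceiling of 7 is below the equilibrium price 17, so it binds.
At p = 7: qd = 209 - 8·7 = 153 and qs = 5·7 - 12 = 23.
Quantity traded falls to 23. At q = 23 the demand price is (209 - 23)/8 = 23.25 and the supply price is (12 + 23)/5 = 7.
Deadweight loss = ½ · (23.25 - 7) · (73 - 23) = ½ · 16.25 · 50 = 406.25.

406.25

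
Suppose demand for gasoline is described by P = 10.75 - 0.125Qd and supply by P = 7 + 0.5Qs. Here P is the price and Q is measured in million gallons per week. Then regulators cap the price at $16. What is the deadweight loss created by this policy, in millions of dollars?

0

Rearranging demand gives Qd = 86 - 8P; rearranging supply gives Qs = 2P - 14. Setting quantity demanded equal to quantity supplied, 86 - 8P = 2P - 14, gives P* = 10 and Q* = 6.
The ceiling of 16 is above the equilibrium price 10, so it is not binding; the market clears at P* = 10, Q* = 6.
Since the control does not bind, no trades are prevented and deadweight loss is zero.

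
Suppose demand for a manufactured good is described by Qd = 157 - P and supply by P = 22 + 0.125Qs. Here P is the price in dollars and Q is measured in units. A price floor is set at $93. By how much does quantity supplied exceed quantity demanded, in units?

504

Rearranging supply gives Qs = 8P - 176. Equilibrium: 157 - P = 8P - 176, so 333 = 9P and P* = 37, Q* = 120.
Because the floor (93) lies above the market-clearing price, it is binding.
At P = 93: Qd = 157 - 93 = 64 and Qs = 8·93 - 176 = 568.
Surplus = Qs - Qd = 568 - 64 = 504.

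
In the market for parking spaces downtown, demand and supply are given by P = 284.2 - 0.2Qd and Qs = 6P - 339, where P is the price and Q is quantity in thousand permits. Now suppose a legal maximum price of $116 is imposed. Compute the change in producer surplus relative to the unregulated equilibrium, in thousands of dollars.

-21516

Rearranging demand gives Qd = 1421 - 5P. Without the control the market clears where 1421 - 5P = 6P - 339, i.e. P* = 160 and Q* = 621.
The ceiling of 116 is below the equilibrium price 160, so it binds.
At P = 116: Qd = 1421 - 5·116 = 841 and Qs = 6·116 - 339 = 357.
Producer surplus without the control is ½ · (160 - 56.5) · 621 = 32136.75.
With the ceiling, producers sell 357 units at 116, so PS = ½ · (116 - 56.5) · 357 = 10620.75.
Change in producer surplus = 10620.75 - 32136.75 = -21516.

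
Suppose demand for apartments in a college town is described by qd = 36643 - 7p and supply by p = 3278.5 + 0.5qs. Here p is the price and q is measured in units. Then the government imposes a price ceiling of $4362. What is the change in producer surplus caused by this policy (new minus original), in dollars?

Rearranging supply gives qs = 2p - 6557. Setting quantity demanded equal to quantity supplied, 36643 - 7p = 2p - 6557, gives p* = 4800 and q* = 3043.
Because the ceiling (4362) lies below the market-clearing price, it is binding.
At p = 4362: qd = 36643 - 7·4362 = 6109 and qs = 2·4362 - 6557 = 2167.
Producer surplus without the control is ½ · (4800 - 3278.5) · 3043 = 2314962.25.
With the ceiling, producers sell 2167 units at 4362, so PS = ½ · (4362 - 3278.5) · 2167 = 1173972.25.
Change in producer surplus = 1173972.25 - 2314962.25 = -1140990.

-1140990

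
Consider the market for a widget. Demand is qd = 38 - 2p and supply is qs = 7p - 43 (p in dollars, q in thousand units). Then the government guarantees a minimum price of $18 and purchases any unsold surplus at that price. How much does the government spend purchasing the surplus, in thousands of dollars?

1458

Setting quantity demanded equal to quantity supplied, 38 - 2p = 7p - 43, gives p* = 9 and q* = 20.
The floor of 18 is above the equilibrium price 9, so it binds.
At p = 18: qd = 38 - 2·18 = 2 and qs = 7·18 - 43 = 83.
Surplus = qs - qd = 81.
Government expenditure = surplus × support price = 81 × 18 = 1458.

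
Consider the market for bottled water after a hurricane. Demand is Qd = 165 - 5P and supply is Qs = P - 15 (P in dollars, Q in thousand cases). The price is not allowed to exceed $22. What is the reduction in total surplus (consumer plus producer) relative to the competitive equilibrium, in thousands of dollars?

Setting quantity demanded equal to quantity supplied, 165 - 5P = P - 15, gives P* = 30 and Q* = 15.
The ceiling of 22 is below the equilibrium price 30, so it binds.
At P = 22: Qd = 165 - 5·22 = 55 and Qs = 22 - 15 = 7.
Quantity traded falls to 7. At Q = 7 the demand price is (165 - 7)/5 = 31.6 and the supply price is 15 + 7 = 22.
Deadweight loss = ½ · (31.6 - 22) · (15 - 7) = ½ · 9.6 · 8 = 38.4.

38.4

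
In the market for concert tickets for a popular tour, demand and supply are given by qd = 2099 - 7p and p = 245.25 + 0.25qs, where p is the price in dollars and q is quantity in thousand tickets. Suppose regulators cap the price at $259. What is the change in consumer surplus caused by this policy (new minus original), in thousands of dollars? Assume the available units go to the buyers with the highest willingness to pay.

Rearranging supply gives qs = 4p - 981. Without the control the market clears where 2099 - 7p = 4p - 981, i.e. p* = 280 and q* = 139.
Since 259 < 280, the ceiling is binding.
At p = 259: qd = 2099 - 7·259 = 286 and qs = 4·259 - 981 = 55.
Consumer surplus without the control is ½ · (2099/7 - 280) · 139 = 19321/14.
With the ceiling, 55 units are sold at 259 (assume they go to the highest-value buyers). The demand price at q = 55 is 292, so CS = ½ · [(2099/7 - 259) + (292 - 259)] · 55 = 28435/14.
Change in consumer surplus = 28435/14 - 19321/14 = 651.

651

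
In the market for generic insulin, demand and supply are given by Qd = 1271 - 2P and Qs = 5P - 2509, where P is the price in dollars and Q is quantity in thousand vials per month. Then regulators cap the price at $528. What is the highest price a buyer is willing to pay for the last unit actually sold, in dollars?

Without the control the market clears where 1271 - 2P = 5P - 2509, i.e. P* = 540 and Q* = 191.
Since 528 < 540, the ceiling is binding.
At P = 528: Qd = 1271 - 2·528 = 215 and Qs = 5·528 - 2509 = 131.
Only 131 units reach the market. On the demand curve, the marginal buyer's willingness to pay at Q = 131 is (1271 - 131)/2 = 570.

570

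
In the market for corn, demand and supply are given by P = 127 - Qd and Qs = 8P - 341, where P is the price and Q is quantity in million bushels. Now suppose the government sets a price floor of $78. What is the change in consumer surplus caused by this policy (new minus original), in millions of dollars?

Rearranging demand gives Qd = 127 - P. Setting quantity demanded equal to quantity supplied, 127 - P = 8P - 341, gives P* = 52 and Q* = 75.
Since 78 > 52, the floor is binding.
At P = 78: Qd = 127 - 78 = 49 and Qs = 8·78 - 341 = 283.
Consumer surplus without the control is ½ · (127 - 52) · 75 = 2812.5.
With the floor, consumers buy 49 units at 78, so CS = ½ · (127 - 78) · 49 = 1200.5.
Change in consumer surplus = 1200.5 - 2812.5 = -1612.

-1612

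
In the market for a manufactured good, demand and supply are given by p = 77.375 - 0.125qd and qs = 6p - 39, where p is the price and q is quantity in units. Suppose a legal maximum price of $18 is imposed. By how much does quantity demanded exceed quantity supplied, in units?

406

Rearranging demand gives qd = 619 - 8p. In a free market, 619 - 8p = 6p - 39 gives the equilibrium p* = 47, q* = 243.
The ceiling of 18 is below the equilibrium price 47, so it binds.
At p = 18: qd = 619 - 8·18 = 475 and qs = 6·18 - 39 = 69.
Shortage = qd - qs = 475 - 69 = 406.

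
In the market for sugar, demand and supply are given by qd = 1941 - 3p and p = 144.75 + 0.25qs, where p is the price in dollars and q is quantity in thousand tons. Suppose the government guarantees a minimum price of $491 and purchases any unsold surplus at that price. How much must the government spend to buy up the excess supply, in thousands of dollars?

450247

Rearranging supply gives qs = 4p - 579. Setting quantity demanded equal to quantity supplied, 1941 - 3p = 4p - 579, gives p* = 360 and q* = 861.
Since 491 > 360, the floor is binding.
At p = 491: qd = 1941 - 3·491 = 468 and qs = 4·491 - 579 = 1385.
Surplus = qs - qd = 917.
Government expenditure = surplus × support price = 917 × 491 = 450247.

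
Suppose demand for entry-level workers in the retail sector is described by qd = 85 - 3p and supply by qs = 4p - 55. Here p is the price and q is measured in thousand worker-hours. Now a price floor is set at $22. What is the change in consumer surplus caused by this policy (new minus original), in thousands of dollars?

Without the control the market clears where 85 - 3p = 4p - 55, i.e. p* = 20 and q* = 25.
Because the floor (22) lies above the market-clearing price, it is binding.
At p = 22: qd = 85 - 3·22 = 19 and qs = 4·22 - 55 = 33.
Consumer surplus without the control is ½ · (85/3 - 20) · 25 = 625/6.
With the floor, consumers buy 19 units at 22, so CS = ½ · (85/3 - 22) · 19 = 361/6.
Change in consumer surplus = 361/6 - 625/6 = -44.

-44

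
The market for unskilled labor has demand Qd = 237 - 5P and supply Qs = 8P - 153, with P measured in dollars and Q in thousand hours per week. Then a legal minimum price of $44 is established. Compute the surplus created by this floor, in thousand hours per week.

182

Without the control the market clears where 237 - 5P = 8P - 153, i.e. P* = 30 and Q* = 87.
The floor of 44 is above the equilibrium price 30, so it binds.
At P = 44: Qd = 237 - 5·44 = 17 and Qs = 8·44 - 153 = 199.
Surplus = Qs - Qd = 199 - 17 = 182.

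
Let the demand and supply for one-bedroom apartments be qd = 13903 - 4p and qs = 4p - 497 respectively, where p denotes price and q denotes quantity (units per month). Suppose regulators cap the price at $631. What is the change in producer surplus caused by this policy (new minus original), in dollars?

-5102685

Without the control the market clears where 13903 - 4p = 4p - 497, i.e. p* = 1800 and q* = 6703.
Because the ceiling (631) lies below the market-clearing price, it is binding.
At p = 631: qd = 13903 - 4·631 = 11379 and qs = 4·631 - 497 = 2027.
Producer surplus without the control is ½ · (1800 - 124.25) · 6703 = 5616276.125.
With the ceiling, producers sell 2027 units at 631, so PS = ½ · (631 - 124.25) · 2027 = 513591.125.
Change in producer surplus = 513591.125 - 5616276.125 = -5102685.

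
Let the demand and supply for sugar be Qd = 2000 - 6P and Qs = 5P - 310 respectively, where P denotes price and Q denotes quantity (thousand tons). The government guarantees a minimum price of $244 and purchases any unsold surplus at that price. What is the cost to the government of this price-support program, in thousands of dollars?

91256

Equilibrium: 2000 - 6P = 5P - 310, so 2310 = 11P and P* = 210, Q* = 740.
Because the floor (244) lies above the market-clearing price, it is binding.
At P = 244: Qd = 2000 - 6·244 = 536 and Qs = 5·244 - 310 = 910.
Surplus = Qs - Qd = 374.
Government expenditure = surplus × support price = 374 × 244 = 91256.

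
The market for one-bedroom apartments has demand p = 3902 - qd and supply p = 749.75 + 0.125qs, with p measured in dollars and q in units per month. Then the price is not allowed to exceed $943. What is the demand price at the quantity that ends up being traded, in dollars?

2356

Rearranging demand gives qd = 3902 - p; rearranging supply gives qs = 8p - 5998. Equilibrium: 3902 - p = 8p - 5998, so 9900 = 9p and p* = 1100, q* = 2802.
Because the ceiling (943) lies below the market-clearing price, it is binding.
At p = 943: qd = 3902 - 943 = 2959 and qs = 8·943 - 5998 = 1546.
Only 1546 units reach the market. On the demand curve, the marginal buyer's willingness to pay at q = 1546 is (3902 - 1546) = 2356.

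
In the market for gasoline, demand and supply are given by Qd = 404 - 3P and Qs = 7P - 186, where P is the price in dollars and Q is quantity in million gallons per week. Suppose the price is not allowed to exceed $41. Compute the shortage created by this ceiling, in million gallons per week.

Without the control the market clears where 404 - 3P = 7P - 186, i.e. P* = 59 and Q* = 227.
Because the ceiling (41) lies below the market-clearing price, it is binding.
At P = 41: Qd = 404 - 3·41 = 281 and Qs = 7·41 - 186 = 101.
Shortage = Qd - Qs = 281 - 101 = 180.

180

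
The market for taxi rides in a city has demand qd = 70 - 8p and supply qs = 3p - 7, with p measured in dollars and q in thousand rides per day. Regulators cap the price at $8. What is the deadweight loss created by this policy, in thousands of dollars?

0

Without the control the market clears where 70 - 8p = 3p - 7, i.e. p* = 7 and q* = 14.
The ceiling of 8 is above the equilibrium price 7, so it is not binding; the market clears at p* = 7, q* = 14.
Since the control does not bind, no trades are prevented and deadweight loss is zero.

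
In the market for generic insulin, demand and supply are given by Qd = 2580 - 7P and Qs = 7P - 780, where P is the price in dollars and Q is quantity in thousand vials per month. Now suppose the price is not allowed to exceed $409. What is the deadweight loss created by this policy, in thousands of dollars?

Equilibrium: 2580 - 7P = 7P - 780, so 3360 = 14P and P* = 240, Q* = 900.
Since 409 is above P* = 240, the ceiling does not bind and the free-market outcome prevails.
Since the control does not bind, no trades are prevented and deadweight loss is zero.

0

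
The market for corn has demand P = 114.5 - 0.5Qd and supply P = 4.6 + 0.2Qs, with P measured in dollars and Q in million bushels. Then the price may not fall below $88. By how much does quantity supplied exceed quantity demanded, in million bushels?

Rearranging demand gives Qd = 229 - 2P; rearranging supply gives Qs = 5P - 23. Setting quantity demanded equal to quantity supplied, 229 - 2P = 5P - 23, gives P* = 36 and Q* = 157.
The floor of 88 is above the equilibrium price 36, so it binds.
At P = 88: Qd = 229 - 2·88 = 53 and Qs = 5·88 - 23 = 417.
Surplus = Qs - Qd = 417 - 53 = 364.

364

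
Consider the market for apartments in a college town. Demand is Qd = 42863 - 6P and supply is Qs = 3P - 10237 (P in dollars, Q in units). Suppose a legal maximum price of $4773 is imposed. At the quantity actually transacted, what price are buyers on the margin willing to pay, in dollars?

6463.5

Equilibrium: 42863 - 6P = 3P - 10237, so 53100 = 9P and P* = 5900, Q* = 7463.
Since 4773 < 5900, the ceiling is binding.
At P = 4773: Qd = 42863 - 6·4773 = 14225 and Qs = 3·4773 - 10237 = 4082.
Only 4082 units reach the market. On the demand curve, the marginal buyer's willingness to pay at Q = 4082 is (42863 - 4082)/6 = 6463.5.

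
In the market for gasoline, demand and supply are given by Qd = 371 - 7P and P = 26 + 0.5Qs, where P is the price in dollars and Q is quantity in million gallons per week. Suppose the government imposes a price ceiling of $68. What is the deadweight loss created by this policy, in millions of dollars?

0

Rearranging supply gives Qs = 2P - 52. Setting quantity demanded equal to quantity supplied, 371 - 7P = 2P - 52, gives P* = 47 and Q* = 42.
The ceiling of 68 is above the equilibrium price 47, so it is not binding; the market clears at P* = 47, Q* = 42.
Since the control does not bind, no trades are prevented and deadweight loss is zero.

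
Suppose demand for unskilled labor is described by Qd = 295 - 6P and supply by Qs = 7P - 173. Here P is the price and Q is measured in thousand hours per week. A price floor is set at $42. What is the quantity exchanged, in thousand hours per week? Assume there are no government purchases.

In a free market, 295 - 6P = 7P - 173 gives the equilibrium P* = 36, Q* = 79.
Because the floor (42) lies above the market-clearing price, it is binding.
At P = 42: Qd = 295 - 6·42 = 43 and Qs = 7·42 - 173 = 121.
The quantity actually transacted is the short side, demand: 43.

43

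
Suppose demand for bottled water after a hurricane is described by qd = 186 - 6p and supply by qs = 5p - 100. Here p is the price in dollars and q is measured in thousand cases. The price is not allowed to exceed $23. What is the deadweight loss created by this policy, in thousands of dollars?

41.25

Equilibrium: 186 - 6p = 5p - 100, so 286 = 11p and p* = 26, q* = 30.
The ceiling of 23 is below the equilibrium price 26, so it binds.
At p = 23: qd = 186 - 6·23 = 48 and qs = 5·23 - 100 = 15.
Quantity traded falls to 15. At q = 15 the demand price is (186 - 15)/6 = 28.5 and the supply price is (100 + 15)/5 = 23.
Deadweight loss = ½ · (28.5 - 23) · (30 - 15) = ½ · 5.5 · 15 = 41.25.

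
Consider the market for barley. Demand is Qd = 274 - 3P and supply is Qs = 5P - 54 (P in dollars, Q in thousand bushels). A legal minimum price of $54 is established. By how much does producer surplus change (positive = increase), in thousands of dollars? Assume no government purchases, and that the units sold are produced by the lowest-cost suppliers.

In a free market, 274 - 3P = 5P - 54 gives the equilibrium P* = 41, Q* = 151.
Since 54 > 41, the floor is binding.
At P = 54: Qd = 274 - 3·54 = 112 and Qs = 5·54 - 54 = 216.
Producer surplus without the control is ½ · (41 - 10.8) · 151 = 2280.1.
With the floor, 112 units are sold at 54. The supply price at Q = 112 is 33.2, so PS = ½ · [(54 - 10.8) + (54 - 33.2)] · 112 = 3584.
Change in producer surplus = 3584 - 2280.1 = 1303.9.

1303.9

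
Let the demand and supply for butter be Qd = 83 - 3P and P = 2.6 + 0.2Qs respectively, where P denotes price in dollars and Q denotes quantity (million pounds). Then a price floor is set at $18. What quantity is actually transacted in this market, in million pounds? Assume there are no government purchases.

Rearranging supply gives Qs = 5P - 13. In a free market, 83 - 3P = 5P - 13 gives the equilibrium P* = 12, Q* = 47.
Because the floor (18) lies above the market-clearing price, it is binding.
At P = 18: Qd = 83 - 3·18 = 29 and Qs = 5·18 - 13 = 77.
The quantity actually transacted is the short side, demand: 29.

29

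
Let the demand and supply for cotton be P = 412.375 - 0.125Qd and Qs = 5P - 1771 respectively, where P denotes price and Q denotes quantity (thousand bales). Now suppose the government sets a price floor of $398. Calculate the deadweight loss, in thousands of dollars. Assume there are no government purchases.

665.6

Rearranging demand gives Qd = 3299 - 8P. Without the control the market clears where 3299 - 8P = 5P - 1771, i.e. P* = 390 and Q* = 179.
The floor of 398 is above the equilibrium price 390, so it binds.
At P = 398: Qd = 3299 - 8·398 = 115 and Qs = 5·398 - 1771 = 219.
Quantity traded falls to 115. At Q = 115 the demand price is (3299 - 115)/8 = 398 and the supply price is (1771 + 115)/5 = 377.2.
Deadweight loss = ½ · (398 - 377.2) · (179 - 115) = ½ · 20.8 · 64 = 665.6.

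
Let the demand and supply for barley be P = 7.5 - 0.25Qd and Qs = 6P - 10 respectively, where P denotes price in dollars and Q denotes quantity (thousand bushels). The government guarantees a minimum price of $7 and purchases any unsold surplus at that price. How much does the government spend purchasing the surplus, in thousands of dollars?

210

Rearranging demand gives Qd = 30 - 4P. Equilibrium: 30 - 4P = 6P - 10, so 40 = 10P and P* = 4, Q* = 14.
Because the floor (7) lies above the market-clearing price, it is binding.
At P = 7: Qd = 30 - 4·7 = 2 and Qs = 6·7 - 10 = 32.
Surplus = Qs - Qd = 30.
Government expenditure = surplus × support price = 30 × 7 = 210.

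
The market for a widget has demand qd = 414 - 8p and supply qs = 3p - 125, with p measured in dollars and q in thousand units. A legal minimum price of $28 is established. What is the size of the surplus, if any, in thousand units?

In a free market, 414 - 8p = 3p - 125 gives the equilibrium p* = 49, q* = 22.
The floor of 28 is below the equilibrium price 49, so it is not binding; the market clears at p* = 49, q* = 22.
Since the control does not bind, there is no surplus.

0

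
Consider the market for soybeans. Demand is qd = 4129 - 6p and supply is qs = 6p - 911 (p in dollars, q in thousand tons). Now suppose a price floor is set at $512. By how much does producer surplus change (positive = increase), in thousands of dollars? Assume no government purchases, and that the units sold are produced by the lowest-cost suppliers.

71852

Equilibrium: 4129 - 6p = 6p - 911, so 5040 = 12p and p* = 420, q* = 1609.
Since 512 > 420, the floor is binding.
At p = 512: qd = 4129 - 6·512 = 1057 and qs = 6·512 - 911 = 2161.
Producer surplus without the control is ½ · (420 - 911/6) · 1609 = 2588881/12.
With the floor, 1057 units are sold at 512. The supply price at q = 1057 is 328, so PS = ½ · [(512 - 911/6) + (512 - 328)] · 1057 = 3451105/12.
Change in producer surplus = 3451105/12 - 2588881/12 = 71852.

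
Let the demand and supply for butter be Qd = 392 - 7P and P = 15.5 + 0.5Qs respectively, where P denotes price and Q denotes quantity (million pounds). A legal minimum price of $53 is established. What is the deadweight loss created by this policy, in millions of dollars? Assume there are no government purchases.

567

Rearranging supply gives Qs = 2P - 31. In a free market, 392 - 7P = 2P - 31 gives the equilibrium P* = 47, Q* = 63.
The floor of 53 is above the equilibrium price 47, so it binds.
At P = 53: Qd = 392 - 7·53 = 21 and Qs = 2·53 - 31 = 75.
Quantity traded falls to 21. At Q = 21 the demand price is (392 - 21)/7 = 53 and the supply price is (31 + 21)/2 = 26.
Deadweight loss = ½ · (53 - 26) · (63 - 21) = ½ · 27 · 42 = 567.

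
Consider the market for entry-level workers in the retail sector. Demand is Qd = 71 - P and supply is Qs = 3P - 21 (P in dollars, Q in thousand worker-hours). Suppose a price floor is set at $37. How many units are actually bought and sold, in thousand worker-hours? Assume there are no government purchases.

Equilibrium: 71 - P = 3P - 21, so 92 = 4P and P* = 23, Q* = 48.
The floor of 37 is above the equilibrium price 23, so it binds.
At P = 37: Qd = 71 - 37 = 34 and Qs = 3·37 - 21 = 90.
The quantity actually transacted is the short side, demand: 34.

34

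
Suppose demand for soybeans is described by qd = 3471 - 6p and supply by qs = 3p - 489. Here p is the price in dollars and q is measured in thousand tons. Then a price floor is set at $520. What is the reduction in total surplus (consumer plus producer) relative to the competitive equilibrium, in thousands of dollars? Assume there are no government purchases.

57600

Setting quantity demanded equal to quantity supplied, 3471 - 6p = 3p - 489, gives p* = 440 and q* = 831.
The floor of 520 is above the equilibrium price 440, so it binds.
At p = 520: qd = 3471 - 6·520 = 351 and qs = 3·520 - 489 = 1071.
Quantity traded falls to 351. At q = 351 the demand price is (3471 - 351)/6 = 520 and the supply price is (489 + 351)/3 = 280.
Deadweight loss = ½ · (520 - 280) · (831 - 351) = ½ · 240 · 480 = 57600.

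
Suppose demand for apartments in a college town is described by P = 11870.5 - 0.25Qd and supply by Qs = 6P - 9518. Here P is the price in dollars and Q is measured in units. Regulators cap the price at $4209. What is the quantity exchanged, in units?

15736

Rearranging demand gives Qd = 47482 - 4P. Setting quantity demanded equal to quantity supplied, 47482 - 4P = 6P - 9518, gives P* = 5700 and Q* = 24682.
Since 4209 < 5700, the ceiling is binding.
At P = 4209: Qd = 47482 - 4·4209 = 30646 and Qs = 6·4209 - 9518 = 15736.
The quantity actually transacted is the short side, supply: 15736.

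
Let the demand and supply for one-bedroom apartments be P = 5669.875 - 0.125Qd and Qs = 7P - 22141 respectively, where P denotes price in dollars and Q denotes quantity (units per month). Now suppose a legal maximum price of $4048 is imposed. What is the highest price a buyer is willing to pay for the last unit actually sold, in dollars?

Rearranging demand gives Qd = 45359 - 8P. In a free market, 45359 - 8P = 7P - 22141 gives the equilibrium P* = 4500, Q* = 9359.
The ceiling of 4048 is below the equilibrium price 4500, so it binds.
At P = 4048: Qd = 45359 - 8·4048 = 12975 and Qs = 7·4048 - 22141 = 6195.
Only 6195 units reach the market. On the demand curve, the marginal buyer's willingness to pay at Q = 6195 is (45359 - 6195)/8 = 4895.5.

4895.5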